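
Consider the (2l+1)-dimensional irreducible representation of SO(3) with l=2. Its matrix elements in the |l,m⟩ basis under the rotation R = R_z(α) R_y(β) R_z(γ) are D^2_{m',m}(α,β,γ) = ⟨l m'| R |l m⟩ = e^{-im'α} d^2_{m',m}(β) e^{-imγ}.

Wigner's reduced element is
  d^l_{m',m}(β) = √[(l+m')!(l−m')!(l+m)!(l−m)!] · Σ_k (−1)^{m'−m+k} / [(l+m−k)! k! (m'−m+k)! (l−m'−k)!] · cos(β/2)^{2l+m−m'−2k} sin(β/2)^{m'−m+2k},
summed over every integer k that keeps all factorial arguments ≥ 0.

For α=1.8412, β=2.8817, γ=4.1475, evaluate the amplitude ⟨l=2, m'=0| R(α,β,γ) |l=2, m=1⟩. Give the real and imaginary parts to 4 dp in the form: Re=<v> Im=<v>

Re=0.1628 Im=-0.2569

D^2_{0,1}(1.8412,2.8817,4.1475) = e^{-i·0·1.8412}·d^2_{0,1}(2.8817)·e^{-i·1·4.1475}. Compute d first:
With c≡cos(β/2)=0.129581 and s≡sin(β/2)=0.991569, N=[2·2·6·1]^{1/2}=4.898979
Admissible k: 1..2 (factorial args all ≥0)
  k=1: (−1)^0·4.8990/(2)·0.1296^3·0.9916^1 = +0.005285
  k=2: (−1)^1·4.8990/(2)·0.1296^1·0.9916^3 = -0.309446
d^2_{0,1}(2.8817) = +0.005285 -0.309446 = -0.304162
Attach z-rotation phases: D = e^{-i(0)(1.8412)}·(-0.304162)·e^{-i(1)(4.1475)} = +0.162824-0.256909i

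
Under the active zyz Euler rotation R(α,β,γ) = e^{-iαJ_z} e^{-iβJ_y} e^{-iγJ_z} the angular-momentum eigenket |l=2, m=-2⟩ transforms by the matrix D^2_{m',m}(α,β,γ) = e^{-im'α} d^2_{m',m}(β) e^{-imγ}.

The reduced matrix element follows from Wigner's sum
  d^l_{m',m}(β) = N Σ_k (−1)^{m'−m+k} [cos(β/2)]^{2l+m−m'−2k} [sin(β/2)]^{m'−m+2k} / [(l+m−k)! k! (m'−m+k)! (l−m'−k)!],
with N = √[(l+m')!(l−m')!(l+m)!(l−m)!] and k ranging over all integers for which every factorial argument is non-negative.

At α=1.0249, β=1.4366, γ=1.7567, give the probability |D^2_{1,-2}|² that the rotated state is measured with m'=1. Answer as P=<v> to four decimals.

D^2_{1,-2}(1.0249,1.4366,1.7567) = e^{-i·1·1.0249}·d^2_{1,-2}(1.4366)·e^{-i·-2·1.7567}. Compute d first:
Half-angle: c=0.752926, s=0.658106. N=√(6·1·1·24)=12.000000
Admissible k: 0..0 (factorial args all ≥0)
  k=0: (−1)^3·12.0000/(6)·0.7529^1·0.6581^3 = -0.429209
d^2_{1,-2}(1.4366) = -0.429209
|D^2_{1,-2}|² = |d^2_{1,-2}(β)|² = (-0.429209)² = 0.184220 (the z-rotation phases have unit modulus)

P=0.1842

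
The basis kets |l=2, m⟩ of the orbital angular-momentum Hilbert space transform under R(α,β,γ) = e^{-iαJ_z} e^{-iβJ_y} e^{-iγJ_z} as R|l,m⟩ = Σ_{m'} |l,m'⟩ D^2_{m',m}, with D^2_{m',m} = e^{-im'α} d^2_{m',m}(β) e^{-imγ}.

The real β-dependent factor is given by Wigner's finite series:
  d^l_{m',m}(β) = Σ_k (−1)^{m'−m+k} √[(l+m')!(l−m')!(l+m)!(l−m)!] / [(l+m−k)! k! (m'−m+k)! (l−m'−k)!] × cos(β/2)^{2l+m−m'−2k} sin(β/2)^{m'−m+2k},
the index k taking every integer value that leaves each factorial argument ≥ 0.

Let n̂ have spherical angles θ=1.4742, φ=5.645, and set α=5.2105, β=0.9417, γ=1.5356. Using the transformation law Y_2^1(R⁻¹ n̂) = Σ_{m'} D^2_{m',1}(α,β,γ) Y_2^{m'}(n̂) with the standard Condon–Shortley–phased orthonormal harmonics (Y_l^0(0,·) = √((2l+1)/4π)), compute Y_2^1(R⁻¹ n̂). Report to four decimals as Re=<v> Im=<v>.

Need the full column D^2_{m',1} for m'=−2..2 at α=5.2105, β=0.9417, γ=1.5356.
cos(β/2)=0.891183, sin(β/2)=0.453644
d^2_{-2,1}: single k=3 term ⇒ +0.166396;  D = -0.142772+0.085461i
d^2_{-1,1}: k∈[2..3] ⇒ +0.490326 -0.042351 = +0.447976;  D = -0.385766-0.227744i
d^2_{0,1}: k∈[1..2] ⇒ +0.786487 -0.203792 = +0.582694;  D = +0.020504-0.582334i
d^2_{1,1}: k∈[0..1] ⇒ +0.630765 -0.490326 = +0.140439;  D = +0.125658-0.062714i
d^2_{2,1}: single k=0 term ⇒ -0.642164;  D = -0.526433-0.367754i
Y_2^{m'}(θ=1.4742,φ=5.645) and Σ D·Y over m':
  (-0.1428+0.0855i)·(+0.1111+0.3662i)  (-0.3858-0.2277i)·(+0.0596+0.0442i)  (+0.0205-0.5823i)·(-0.3066+0.0000i)  (+0.1257-0.0627i)·(-0.0596+0.0442i)  (-0.5264-0.3678i)·(+0.1111-0.3662i)
Y_2^1(R⁻¹ n̂) = -0.264206+0.266369i

Re=-0.2642 Im=0.2664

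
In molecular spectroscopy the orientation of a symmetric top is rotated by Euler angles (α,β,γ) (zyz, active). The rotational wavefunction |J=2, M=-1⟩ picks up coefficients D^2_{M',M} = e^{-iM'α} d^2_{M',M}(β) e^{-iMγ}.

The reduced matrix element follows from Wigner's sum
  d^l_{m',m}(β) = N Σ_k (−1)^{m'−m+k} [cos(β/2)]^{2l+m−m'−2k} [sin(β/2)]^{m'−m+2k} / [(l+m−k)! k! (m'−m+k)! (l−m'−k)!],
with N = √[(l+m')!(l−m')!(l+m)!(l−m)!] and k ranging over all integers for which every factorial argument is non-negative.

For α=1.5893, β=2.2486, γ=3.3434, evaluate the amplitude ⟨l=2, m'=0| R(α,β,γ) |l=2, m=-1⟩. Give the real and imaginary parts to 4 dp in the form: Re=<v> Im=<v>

Re=-0.5861 Im=-0.1199

Split into d^2_{0,-1}(β=2.2486) × two z-phases.
Half-angle: c=0.431808, s=0.901966. N=√(2·2·1·6)=4.898979
k∈{0,1} keeps every argument non-negative
  k=0: (−1)^1·4.8990/(2)·0.4318^3·0.9020^1 = -0.177884
  k=1: (−1)^2·4.8990/(2)·0.4318^1·0.9020^3 = +0.776133
d^2_{0,-1}(2.2486) = -0.177884 +0.776133 = +0.598249
D = (+1.000000+0.000000i)·(+0.598249)·(-0.979706-0.200440i) = -0.586108-0.119913i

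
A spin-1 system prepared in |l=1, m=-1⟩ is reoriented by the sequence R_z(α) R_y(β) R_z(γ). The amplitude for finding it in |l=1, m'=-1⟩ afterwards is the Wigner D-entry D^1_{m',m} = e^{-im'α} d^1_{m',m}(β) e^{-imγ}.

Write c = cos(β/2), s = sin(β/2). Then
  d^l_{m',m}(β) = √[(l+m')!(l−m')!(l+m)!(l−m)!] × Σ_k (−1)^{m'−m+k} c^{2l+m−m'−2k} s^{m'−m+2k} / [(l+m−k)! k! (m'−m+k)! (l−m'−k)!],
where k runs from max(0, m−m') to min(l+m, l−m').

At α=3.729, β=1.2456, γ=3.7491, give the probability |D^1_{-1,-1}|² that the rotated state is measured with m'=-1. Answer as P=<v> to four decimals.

P=0.4353

First d^1_{-1,-1}(β=1.2456), then the phase factors e^{-i(-1)α} and e^{-i(-1)γ}:
With c≡cos(β/2)=0.812248 and s≡sin(β/2)=0.583312, N=[1·2·1·2]^{1/2}=2.000000
k: max(0,(-1)−(-1))=0 … min(1+(-1),1−(-1))=0
  k=0: (−1)^0·2.0000/(2)·0.8122^2·0.5833^0 = +0.659747
d^1_{-1,-1}(1.2456) = +0.659747
|D^1_{-1,-1}|² = |d^1_{-1,-1}(β)|² = (+0.659747)² = 0.435267 (the z-rotation phases have unit modulus)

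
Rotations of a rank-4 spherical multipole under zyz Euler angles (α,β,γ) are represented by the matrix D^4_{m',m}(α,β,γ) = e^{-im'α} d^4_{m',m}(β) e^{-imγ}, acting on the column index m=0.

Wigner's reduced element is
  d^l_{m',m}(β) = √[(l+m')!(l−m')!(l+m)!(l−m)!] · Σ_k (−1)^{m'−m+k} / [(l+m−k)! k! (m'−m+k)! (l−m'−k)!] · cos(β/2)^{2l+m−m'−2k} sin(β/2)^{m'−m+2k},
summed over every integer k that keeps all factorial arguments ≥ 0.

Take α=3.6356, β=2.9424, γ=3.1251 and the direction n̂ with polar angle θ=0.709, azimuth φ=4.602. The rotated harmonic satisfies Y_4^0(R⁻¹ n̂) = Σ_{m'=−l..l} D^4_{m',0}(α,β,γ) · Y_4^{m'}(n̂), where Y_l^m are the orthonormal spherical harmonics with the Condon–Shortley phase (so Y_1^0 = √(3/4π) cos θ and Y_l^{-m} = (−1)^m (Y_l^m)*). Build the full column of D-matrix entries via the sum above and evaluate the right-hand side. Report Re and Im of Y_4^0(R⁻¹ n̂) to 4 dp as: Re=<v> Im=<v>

Re=-0.3610 Im=0.0000

Need the full column D^4_{m',0} for m'=−4..4 at α=3.6356, β=2.9424, γ=3.1251.
cos(β/2)=0.099432, sin(β/2)=0.995044
d^4_{-4,0}: single k=4 term ⇒ +0.000802;  D = -0.000316+0.000737i
d^4_{-3,0}: k∈[3..4] ⇒ +0.000113 -0.011346 = -0.011233;  D = +0.000996+0.011189i
d^4_{-2,0}: k∈[2..4] ⇒ +0.000009 -0.002424 +0.091039 = +0.088624;  D = +0.048774+0.073995i
d^4_{-1,0}: k∈[1..4] ⇒ +0.000000 -0.000257 +0.025731 -0.429474 = -0.404000;  D = +0.355698+0.191560i
d^4_{0,0}: k∈[0..4] ⇒ +0.000000 -0.000015 +0.003450 -0.153541 +0.961036 = +0.810929;  D = +0.810929+0.000000i
d^4_{1,0}: k∈[0..3] ⇒ -0.000000 +0.000257 -0.025731 +0.429474 = +0.404000;  D = -0.355698+0.191560i
d^4_{2,0}: k∈[0..2] ⇒ +0.000009 -0.002424 +0.091039 = +0.088624;  D = +0.048774-0.073995i
d^4_{3,0}: k∈[0..1] ⇒ -0.000113 +0.011346 = +0.011233;  D = -0.000996+0.011189i
d^4_{4,0}: single k=0 term ⇒ +0.000802;  D = -0.000316-0.000737i
Y_4^{m'}(θ=0.709,φ=4.602) and Σ D·Y over m':
  (-0.0003+0.0007i)·(+0.0719+0.0340i)  (+0.0010+0.0112i)·(+0.0853-0.2480i)  (+0.0488+0.0740i)·(-0.4196-0.0942i)  (+0.3557+0.1916i)·(-0.0266+0.2400i)  (+0.8109+0.0000i)·(-0.2821+0.0000i)  (-0.3557+0.1916i)·(+0.0266+0.2400i)  (+0.0488-0.0740i)·(-0.4196+0.0942i)  (-0.0010+0.0112i)·(-0.0853-0.2480i)  (-0.0003-0.0007i)·(+0.0719-0.0340i)
Y_4^0(R⁻¹ n̂) = -0.360999+0.000000i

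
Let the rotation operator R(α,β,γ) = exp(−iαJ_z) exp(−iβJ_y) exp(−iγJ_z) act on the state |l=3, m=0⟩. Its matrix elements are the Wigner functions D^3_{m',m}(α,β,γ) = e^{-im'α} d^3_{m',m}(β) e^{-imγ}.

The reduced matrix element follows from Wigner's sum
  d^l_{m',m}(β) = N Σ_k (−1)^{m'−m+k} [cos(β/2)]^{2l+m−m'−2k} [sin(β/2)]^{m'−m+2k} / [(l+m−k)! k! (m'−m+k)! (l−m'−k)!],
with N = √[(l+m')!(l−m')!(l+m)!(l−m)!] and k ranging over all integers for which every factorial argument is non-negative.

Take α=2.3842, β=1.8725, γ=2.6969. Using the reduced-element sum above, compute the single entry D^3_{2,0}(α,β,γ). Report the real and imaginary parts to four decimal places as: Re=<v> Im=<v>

Re=-0.0208 Im=-0.3704

Split into d^3_{2,0}(β=1.8725) × two z-phases.
c=cos(1.8725/2)=0.592812, s=sin(1.8725/2)=0.805341; N=√[120·1·6·6]=65.726707
The bounds max(0,m−m')=0 and min(l+m,l−m')=1 give 2 terms
  k=0: (−1)^2·65.7267/(12)·0.5928^4·0.8053^2 = +0.438721
  k=1: (−1)^3·65.7267/(12)·0.5928^2·0.8053^4 = -0.809680
d^3_{2,0}(1.8725) = +0.438721 -0.809680 = -0.370959
Attach z-rotation phases: D = e^{-i(2)(2.3842)}·(-0.370959)·e^{-i(0)(2.6969)} = -0.020767-0.370377i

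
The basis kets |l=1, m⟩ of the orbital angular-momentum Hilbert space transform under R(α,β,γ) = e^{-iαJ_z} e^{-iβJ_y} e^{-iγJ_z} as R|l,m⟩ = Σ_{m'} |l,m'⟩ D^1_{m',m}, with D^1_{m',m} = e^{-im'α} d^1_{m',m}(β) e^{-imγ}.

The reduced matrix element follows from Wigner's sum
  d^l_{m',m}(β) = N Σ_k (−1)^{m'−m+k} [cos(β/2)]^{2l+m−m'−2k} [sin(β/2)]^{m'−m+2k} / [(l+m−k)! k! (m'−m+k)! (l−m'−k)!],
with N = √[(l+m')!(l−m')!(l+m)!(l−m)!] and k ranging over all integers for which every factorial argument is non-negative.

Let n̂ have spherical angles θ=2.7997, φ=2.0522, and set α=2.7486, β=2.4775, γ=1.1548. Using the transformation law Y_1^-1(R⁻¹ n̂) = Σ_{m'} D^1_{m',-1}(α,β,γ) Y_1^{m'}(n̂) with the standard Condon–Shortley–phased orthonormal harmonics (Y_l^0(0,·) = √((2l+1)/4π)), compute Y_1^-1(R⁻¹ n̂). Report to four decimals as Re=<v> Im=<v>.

Re=-0.0152 Im=0.1495

Need the full column D^1_{m',-1} for m'=−1..1 at α=2.7486, β=2.4775, γ=1.1548.
cos(β/2)=0.325978, sin(β/2)=0.945377
d^1_{-1,-1}: single k=0 term ⇒ +0.106262;  D = -0.076890-0.073345i
d^1_{0,-1}: single k=0 term ⇒ -0.435822;  D = -0.176116-0.398652i
d^1_{1,-1}: single k=0 term ⇒ +0.893738;  D = -0.020557-0.893502i
Y_1^{m'}(θ=2.7997,φ=2.0522) and Σ D·Y over m':
  (-0.0769-0.0733i)·(-0.0536-0.1027i)  (-0.1761-0.3987i)·(-0.4603+0.0000i)  (-0.0206-0.8935i)·(+0.0536-0.1027i)
Y_1^-1(R⁻¹ n̂) = -0.015174+0.149525i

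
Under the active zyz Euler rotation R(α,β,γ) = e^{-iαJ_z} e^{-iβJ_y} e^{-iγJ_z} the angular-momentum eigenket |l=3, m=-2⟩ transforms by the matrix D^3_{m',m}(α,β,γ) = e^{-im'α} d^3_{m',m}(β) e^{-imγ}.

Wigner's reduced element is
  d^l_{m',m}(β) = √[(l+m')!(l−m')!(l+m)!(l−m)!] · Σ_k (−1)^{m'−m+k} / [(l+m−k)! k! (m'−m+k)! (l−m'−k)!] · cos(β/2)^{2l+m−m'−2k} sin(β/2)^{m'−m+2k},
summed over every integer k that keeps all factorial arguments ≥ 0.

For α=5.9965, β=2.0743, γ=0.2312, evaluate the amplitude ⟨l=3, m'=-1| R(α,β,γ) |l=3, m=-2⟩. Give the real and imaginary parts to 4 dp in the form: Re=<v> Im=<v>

D^3_{-1,-2}(5.9965,2.0743,0.2312) = e^{-i·-1·5.9965}·d^3_{-1,-2}(2.0743)·e^{-i·-2·0.2312}. Compute d first:
c=cos(2.0743/2)=0.508676, s=sin(2.0743/2)=0.860958; N=√[2·24·1·120]=75.894664
Admissible k: 0..1 (factorial args all ≥0)
  k=0: (−1)^1·75.8947/(24)·0.5087^5·0.8610^1 = -0.092723
  k=1: (−1)^2·75.8947/(12)·0.5087^3·0.8610^3 = +0.531251
d^3_{-1,-2}(2.0743) = -0.092723 +0.531251 = +0.438528
Phases: e^{-i·(-1)·5.9965}=+0.959186-0.282774i, e^{-i·(-2)·0.2312}=+0.894984+0.446097i ⇒ D=+0.431775+0.076660i

Re=0.4318 Im=0.0767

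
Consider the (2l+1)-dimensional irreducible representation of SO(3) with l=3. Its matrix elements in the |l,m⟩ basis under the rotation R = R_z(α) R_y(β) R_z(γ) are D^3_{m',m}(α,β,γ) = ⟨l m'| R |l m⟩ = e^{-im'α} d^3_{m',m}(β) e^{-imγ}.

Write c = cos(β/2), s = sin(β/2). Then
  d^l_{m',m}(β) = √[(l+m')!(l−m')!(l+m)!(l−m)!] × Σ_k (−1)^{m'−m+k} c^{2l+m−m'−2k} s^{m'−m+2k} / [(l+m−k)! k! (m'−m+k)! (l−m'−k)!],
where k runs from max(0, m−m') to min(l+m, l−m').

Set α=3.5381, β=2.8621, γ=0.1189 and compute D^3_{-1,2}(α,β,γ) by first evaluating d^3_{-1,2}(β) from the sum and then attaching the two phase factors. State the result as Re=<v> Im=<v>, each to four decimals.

Split into d^3_{-1,2}(β=2.8621) × two z-phases.
Half-angle: c=0.139292, s=0.990251. N=√(2·24·120·1)=75.894664
The bounds max(0,m−m')=3 and min(l+m,l−m')=4 give 2 terms
  k=3: (−1)^0·75.8947/(12)·0.1393^3·0.9903^3 = +0.016598
  k=4: (−1)^1·75.8947/(24)·0.1393^1·0.9903^5 = -0.419424
d^3_{-1,2}(2.8621) = +0.016598 -0.419424 = -0.402826
D = (-0.922415-0.386199i)·(-0.402826)·(+0.971859-0.235565i) = +0.397764+0.063663i

Re=0.3978 Im=0.0637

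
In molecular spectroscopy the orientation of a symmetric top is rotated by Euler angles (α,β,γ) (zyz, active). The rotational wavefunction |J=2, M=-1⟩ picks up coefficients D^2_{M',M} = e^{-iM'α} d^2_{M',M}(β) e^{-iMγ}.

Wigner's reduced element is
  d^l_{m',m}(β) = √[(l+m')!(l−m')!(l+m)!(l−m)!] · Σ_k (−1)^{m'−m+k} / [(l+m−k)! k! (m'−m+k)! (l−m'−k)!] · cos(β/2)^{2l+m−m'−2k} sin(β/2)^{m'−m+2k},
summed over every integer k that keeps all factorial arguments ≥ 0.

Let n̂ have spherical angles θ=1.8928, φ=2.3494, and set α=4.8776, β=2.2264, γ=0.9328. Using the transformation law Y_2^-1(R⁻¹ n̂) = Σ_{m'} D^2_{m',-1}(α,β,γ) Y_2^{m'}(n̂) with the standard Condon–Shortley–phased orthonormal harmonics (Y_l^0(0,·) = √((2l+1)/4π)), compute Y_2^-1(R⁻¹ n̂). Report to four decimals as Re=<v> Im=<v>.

Re=0.0025 Im=-0.2955

Need the full column D^2_{m',-1} for m'=−2..2 at α=4.8776, β=2.2264, γ=0.9328.
cos(β/2)=0.441793, sin(β/2)=0.897117
d^2_{-2,-1}: single k=1 term ⇒ +0.154716;  D = -0.046840-0.147455i
d^2_{-1,-1}: k∈[0..1] ⇒ +0.038096 -0.471256 = -0.433161;  D = -0.385644+0.197247i
d^2_{0,-1}: k∈[0..1] ⇒ -0.189488 +0.781343 = +0.591855;  D = +0.352501+0.475432i
d^2_{1,-1}: k∈[0..1] ⇒ +0.471256 -0.647734 = -0.176477;  D = +0.122546-0.126991i
d^2_{2,-1}: single k=0 term ⇒ -0.637964;  D = +0.525676+0.361473i
Y_2^{m'}(θ=1.8928,φ=2.3494) and Σ D·Y over m':
  (-0.0468-0.1475i)·(-0.0047+0.3476i)  (-0.3856+0.1972i)·(+0.1629+0.1651i)  (+0.3525+0.4754i)·(-0.2206+0.0000i)  (+0.1225-0.1270i)·(-0.1629+0.1651i)  (+0.5257+0.3615i)·(-0.0047-0.3476i)
Y_2^-1(R⁻¹ n̂) = +0.002476-0.295515i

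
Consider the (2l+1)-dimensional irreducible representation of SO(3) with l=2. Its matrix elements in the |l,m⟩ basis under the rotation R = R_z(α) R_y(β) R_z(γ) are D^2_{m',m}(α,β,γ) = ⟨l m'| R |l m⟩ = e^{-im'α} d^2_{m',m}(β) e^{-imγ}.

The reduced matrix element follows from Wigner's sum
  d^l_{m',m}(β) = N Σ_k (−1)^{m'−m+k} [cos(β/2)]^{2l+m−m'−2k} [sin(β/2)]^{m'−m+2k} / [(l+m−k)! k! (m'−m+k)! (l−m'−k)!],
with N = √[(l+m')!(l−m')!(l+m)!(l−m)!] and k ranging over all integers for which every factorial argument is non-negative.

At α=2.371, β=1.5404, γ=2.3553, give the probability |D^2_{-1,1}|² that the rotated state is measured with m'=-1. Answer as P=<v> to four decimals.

P=0.2645

First d^2_{-1,1}(β=1.5404), then the phase factors e^{-i(-1)α} and e^{-i(1)γ}:
c=cos(1.5404/2)=0.717771, s=sin(1.5404/2)=0.696279; N=√[1·6·6·1]=6.000000
The bounds max(0,m−m')=2 and min(l+m,l−m')=3 give 2 terms
  k=2: (−1)^0·6.0000/(2)·0.7178^2·0.6963^2 = +0.749307
  k=3: (−1)^1·6.0000/(6)·0.7178^0·0.6963^4 = -0.235035
d^2_{-1,1}(1.5404) = +0.749307 -0.235035 = +0.514272
|D^2_{-1,1}|² = |d^2_{-1,1}(β)|² = (+0.514272)² = 0.264476 (the z-rotation phases have unit modulus)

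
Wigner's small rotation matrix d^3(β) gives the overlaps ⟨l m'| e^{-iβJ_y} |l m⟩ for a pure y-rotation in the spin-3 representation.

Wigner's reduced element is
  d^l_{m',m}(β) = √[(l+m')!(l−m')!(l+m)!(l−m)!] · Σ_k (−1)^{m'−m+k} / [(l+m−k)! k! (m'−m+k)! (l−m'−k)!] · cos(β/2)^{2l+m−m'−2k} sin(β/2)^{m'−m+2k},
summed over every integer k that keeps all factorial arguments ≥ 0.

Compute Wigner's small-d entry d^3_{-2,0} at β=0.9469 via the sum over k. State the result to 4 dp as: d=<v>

d=0.5269

d^3_{-2,0}(β=0.9469) via Wigner's sum:
With c≡cos(β/2)=0.890001 and s≡sin(β/2)=0.455959, N=[1·120·6·6]^{1/2}=65.726707
The bounds max(0,m−m')=2 and min(l+m,l−m')=3 give 2 terms
  k=2: (−1)^0·65.7267/(12)·0.8900^4·0.4560^2 = +0.714454
  k=3: (−1)^1·65.7267/(12)·0.8900^2·0.4560^4 = -0.187519
d^3_{-2,0}(0.9469) = +0.714454 -0.187519 = +0.526934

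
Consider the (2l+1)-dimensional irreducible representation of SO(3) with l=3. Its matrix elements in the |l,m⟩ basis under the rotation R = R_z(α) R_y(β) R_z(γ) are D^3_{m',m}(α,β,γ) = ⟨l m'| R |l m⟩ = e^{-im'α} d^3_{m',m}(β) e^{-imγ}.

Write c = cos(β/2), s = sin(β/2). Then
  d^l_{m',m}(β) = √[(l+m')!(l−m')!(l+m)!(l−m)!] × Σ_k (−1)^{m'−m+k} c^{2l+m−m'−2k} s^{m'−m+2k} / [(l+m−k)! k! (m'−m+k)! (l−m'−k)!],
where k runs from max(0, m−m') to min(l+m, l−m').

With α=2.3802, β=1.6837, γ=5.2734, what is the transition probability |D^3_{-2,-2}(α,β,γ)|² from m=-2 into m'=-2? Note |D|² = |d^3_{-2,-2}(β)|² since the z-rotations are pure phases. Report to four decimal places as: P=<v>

Split into d^3_{-2,-2}(β=1.6837) × two z-phases.
With c≡cos(β/2)=0.666084 and s≡sin(β/2)=0.745877, N=[1·120·1·120]^{1/2}=120.000000
Admissible k: 0..1 (factorial args all ≥0)
  k=0: (−1)^0·120.0000/(120)·0.6661^6·0.7459^0 = +0.087332
  k=1: (−1)^1·120.0000/(24)·0.6661^4·0.7459^2 = -0.547546
d^3_{-2,-2}(1.6837) = +0.087332 -0.547546 = -0.460213
|D^3_{-2,-2}|² = |d^3_{-2,-2}(β)|² = (-0.460213)² = 0.211796 (the z-rotation phases have unit modulus)

P=0.2118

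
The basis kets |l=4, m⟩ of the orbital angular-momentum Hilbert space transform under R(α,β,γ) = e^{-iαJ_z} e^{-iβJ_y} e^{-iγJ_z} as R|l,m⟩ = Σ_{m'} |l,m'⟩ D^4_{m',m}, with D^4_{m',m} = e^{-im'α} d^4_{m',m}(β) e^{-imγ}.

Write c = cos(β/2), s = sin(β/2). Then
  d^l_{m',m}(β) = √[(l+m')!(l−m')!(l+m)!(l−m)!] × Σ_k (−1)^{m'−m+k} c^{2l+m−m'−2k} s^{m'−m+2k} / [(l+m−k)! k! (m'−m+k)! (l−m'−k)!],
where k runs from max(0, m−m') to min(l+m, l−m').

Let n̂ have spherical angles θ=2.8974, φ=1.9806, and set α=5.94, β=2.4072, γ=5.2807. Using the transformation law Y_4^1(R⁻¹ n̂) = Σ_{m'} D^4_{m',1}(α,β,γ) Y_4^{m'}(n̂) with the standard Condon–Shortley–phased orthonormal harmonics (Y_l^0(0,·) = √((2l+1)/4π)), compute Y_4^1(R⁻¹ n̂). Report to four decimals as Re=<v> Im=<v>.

Need the full column D^4_{m',1} for m'=−4..4 at α=5.94, β=2.4072, γ=5.2807.
cos(β/2)=0.359000, sin(β/2)=0.933338
d^4_{-4,1}: single k=5 term ⇒ +0.245229;  D = +0.228611-0.088737i
d^4_{-3,1}: k∈[4..5] ⇒ +0.166745 -0.676226 = -0.509481;  D = -0.509294+0.013790i
d^4_{-2,1}: k∈[3..5] ⇒ +0.068565 -0.695158 +0.939727 = +0.313135;  D = +0.297619+0.097346i
d^4_{-1,1}: k∈[2..5] ⇒ +0.018649 -0.378141 +1.277947 -0.575851 = +0.342603;  D = +0.270801+0.209866i
d^4_{0,1}: k∈[1..4] ⇒ +0.003208 -0.130093 +0.879313 -0.990560 = -0.238132;  D = -0.128165-0.200700i
d^4_{1,1}: k∈[0..3] ⇒ +0.000276 -0.027973 +0.378141 -0.851964 = -0.501520;  D = -0.111954-0.488865i
d^4_{2,1}: k∈[0..2] ⇒ -0.003043 +0.102848 -0.463439 = -0.363634;  D = +0.042831-0.361103i
d^4_{3,1}: k∈[0..1] ⇒ +0.014802 -0.166745 = -0.151943;  D = +0.067624-0.136065i
d^4_{4,1}: single k=0 term ⇒ -0.036281;  D = +0.026138-0.025162i
Y_4^{m'}(θ=2.8974,φ=1.9806) and Σ D·Y over m':
  (+0.2286-0.0887i)·(-0.0001-0.0015i)  (-0.5093+0.0138i)·(-0.0162-0.0057i)  (+0.2976+0.0973i)·(-0.0746+0.0799i)  (+0.2708+0.2099i)·(+0.1588+0.3655i)  (-0.1282-0.2007i)·(+0.6116+0.0000i)  (-0.1120-0.4889i)·(-0.1588+0.3655i)  (+0.0428-0.3611i)·(-0.0746-0.0799i)  (+0.0676-0.1361i)·(+0.0162-0.0057i)  (+0.0261-0.0252i)·(-0.0001+0.0015i)
Y_4^1(R⁻¹ n̂) = +0.030847+0.086126i

Re=0.0308 Im=0.0861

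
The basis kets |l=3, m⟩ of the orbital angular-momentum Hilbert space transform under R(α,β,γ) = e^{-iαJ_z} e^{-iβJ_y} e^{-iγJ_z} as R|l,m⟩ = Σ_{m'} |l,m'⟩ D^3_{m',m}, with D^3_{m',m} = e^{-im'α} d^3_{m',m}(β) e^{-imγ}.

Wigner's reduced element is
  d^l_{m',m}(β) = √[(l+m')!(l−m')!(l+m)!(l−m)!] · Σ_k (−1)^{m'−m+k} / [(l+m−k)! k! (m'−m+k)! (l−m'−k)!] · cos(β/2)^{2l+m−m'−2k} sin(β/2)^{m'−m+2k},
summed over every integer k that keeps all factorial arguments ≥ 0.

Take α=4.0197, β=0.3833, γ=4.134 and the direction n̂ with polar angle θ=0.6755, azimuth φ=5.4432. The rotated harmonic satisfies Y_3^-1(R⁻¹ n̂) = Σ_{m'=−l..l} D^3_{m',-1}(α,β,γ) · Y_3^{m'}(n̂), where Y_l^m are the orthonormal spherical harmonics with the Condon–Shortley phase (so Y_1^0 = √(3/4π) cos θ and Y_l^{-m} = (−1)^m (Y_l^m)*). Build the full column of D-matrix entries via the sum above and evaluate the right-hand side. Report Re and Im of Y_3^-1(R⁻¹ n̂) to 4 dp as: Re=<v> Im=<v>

Need the full column D^3_{m',-1} for m'=−3..3 at α=4.0197, β=0.3833, γ=4.134.
cos(β/2)=0.981691, sin(β/2)=0.190479
d^3_{-3,-1}: single k=2 term ⇒ +0.130509;  D = -0.115449-0.060860i
d^3_{-2,-1}: k∈[1..2] ⇒ +0.549189 -0.041352 = +0.507837;  D = +0.469127-0.194468i
d^3_{-1,-1}: k∈[0..2] ⇒ +0.895055 -0.269578 +0.007612 = +0.633089;  D = -0.186920+0.604866i
d^3_{0,-1}: k∈[0..2] ⇒ -0.601606 +0.067948 -0.000853 = -0.534511;  D = +0.292204+0.447570i
d^3_{1,-1}: k∈[0..2] ⇒ +0.202183 -0.010149 +0.000048 = +0.192082;  D = +0.190828+0.021907i
d^3_{2,-1}: k∈[0..1] ⇒ -0.041352 +0.000778 = -0.040574;  D = +0.029303-0.028064i
d^3_{3,-1}: single k=0 term ⇒ +0.004913;  D = -0.000349-0.004901i
Y_3^{m'}(θ=0.6755,φ=5.4432) and Σ D·Y over m':
  (-0.1154-0.0609i)·(-0.0829+0.0594i)  (+0.4691-0.1945i)·(-0.0340+0.3100i)  (-0.1869+0.6049i)·(+0.2758+0.3077i)  (+0.2922+0.4476i)·(+0.0131+0.0000i)  (+0.1908+0.0219i)·(-0.2758+0.3077i)  (+0.0293-0.0281i)·(-0.0340-0.3100i)  (-0.0003-0.0049i)·(+0.0829+0.0594i)
Y_3^-1(R⁻¹ n̂) = -0.245148+0.309542i

Re=-0.2451 Im=0.3095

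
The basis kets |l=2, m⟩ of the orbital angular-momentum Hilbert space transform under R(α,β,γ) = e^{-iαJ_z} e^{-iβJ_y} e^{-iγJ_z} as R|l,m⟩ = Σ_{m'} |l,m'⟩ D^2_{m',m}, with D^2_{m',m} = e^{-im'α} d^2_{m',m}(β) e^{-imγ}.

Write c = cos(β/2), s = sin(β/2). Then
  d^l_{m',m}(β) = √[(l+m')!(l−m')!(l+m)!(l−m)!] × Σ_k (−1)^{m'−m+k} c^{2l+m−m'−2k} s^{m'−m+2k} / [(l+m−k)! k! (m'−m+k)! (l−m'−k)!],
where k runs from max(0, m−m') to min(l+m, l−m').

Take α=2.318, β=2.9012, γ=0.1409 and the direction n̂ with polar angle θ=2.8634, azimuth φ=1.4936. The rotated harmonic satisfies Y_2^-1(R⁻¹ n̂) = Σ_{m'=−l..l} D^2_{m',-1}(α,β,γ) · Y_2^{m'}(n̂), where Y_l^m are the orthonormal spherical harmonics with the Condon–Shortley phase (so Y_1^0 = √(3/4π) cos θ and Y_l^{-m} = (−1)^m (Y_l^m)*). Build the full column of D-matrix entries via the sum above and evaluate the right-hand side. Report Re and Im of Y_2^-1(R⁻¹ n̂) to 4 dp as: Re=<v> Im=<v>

Re=0.0144 Im=0.1559

Need the full column D^2_{m',-1} for m'=−2..2 at α=2.318, β=2.9012, γ=0.1409.
cos(β/2)=0.119907, sin(β/2)=0.992785
d^2_{-2,-1}: single k=1 term ⇒ +0.003423;  D = +0.000221-0.003416i
d^2_{-1,-1}: k∈[0..1] ⇒ +0.000207 -0.042513 = -0.042306;  D = +0.032824-0.026690i
d^2_{0,-1}: k∈[0..1] ⇒ -0.004192 +0.287400 = +0.283207;  D = +0.280401+0.039772i
d^2_{1,-1}: k∈[0..1] ⇒ +0.042513 -0.971451 = -0.928938;  D = +0.529340+0.763364i
d^2_{2,-1}: single k=0 term ⇒ -0.234661;  D = +0.050589-0.229143i
Y_2^{m'}(θ=2.8634,φ=1.4936) and Σ D·Y over m':
  (+0.0002-0.0034i)·(-0.0288-0.0045i)  (+0.0328-0.0267i)·(-0.0157+0.2034i)  (+0.2804+0.0398i)·(+0.5594+0.0000i)  (+0.5293+0.7634i)·(+0.0157+0.2034i)  (+0.0506-0.2291i)·(-0.0288+0.0045i)
Y_2^-1(R⁻¹ n̂) = +0.014391+0.155938i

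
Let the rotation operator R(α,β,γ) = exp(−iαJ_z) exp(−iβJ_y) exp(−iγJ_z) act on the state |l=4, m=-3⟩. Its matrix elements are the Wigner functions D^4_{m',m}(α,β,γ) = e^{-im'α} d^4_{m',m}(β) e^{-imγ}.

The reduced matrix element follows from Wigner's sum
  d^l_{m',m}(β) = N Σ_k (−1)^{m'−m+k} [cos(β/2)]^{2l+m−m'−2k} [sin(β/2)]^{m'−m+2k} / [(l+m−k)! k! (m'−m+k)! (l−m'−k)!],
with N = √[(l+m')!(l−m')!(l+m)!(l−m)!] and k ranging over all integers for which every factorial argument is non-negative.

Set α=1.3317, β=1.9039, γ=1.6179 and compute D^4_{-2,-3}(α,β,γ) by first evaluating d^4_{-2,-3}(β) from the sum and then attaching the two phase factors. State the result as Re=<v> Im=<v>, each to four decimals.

First d^4_{-2,-3}(β=1.9039), then the phase factors e^{-i(-2)α} and e^{-i(-3)γ}:
With c≡cos(β/2)=0.580096 and s≡sin(β/2)=0.814548, N=[2·720·1·5040]^{1/2}=2693.993318
k: max(0,(-3)−(-2))=0 … min(4+(-3),4−(-2))=1
  k=0: (−1)^1·2693.9933/(720)·0.5801^7·0.8145^1 = -0.067372
  k=1: (−1)^2·2693.9933/(240)·0.5801^5·0.8145^3 = +0.398506
d^4_{-2,-3}(1.9039) = -0.067372 +0.398506 = +0.331134
Phases: e^{-i·(-2)·1.3317}=-0.887828+0.460175i, e^{-i·(-3)·1.6179}=+0.140841-0.990032i ⇒ D=+0.109455+0.312521i

Re=0.1095 Im=0.3125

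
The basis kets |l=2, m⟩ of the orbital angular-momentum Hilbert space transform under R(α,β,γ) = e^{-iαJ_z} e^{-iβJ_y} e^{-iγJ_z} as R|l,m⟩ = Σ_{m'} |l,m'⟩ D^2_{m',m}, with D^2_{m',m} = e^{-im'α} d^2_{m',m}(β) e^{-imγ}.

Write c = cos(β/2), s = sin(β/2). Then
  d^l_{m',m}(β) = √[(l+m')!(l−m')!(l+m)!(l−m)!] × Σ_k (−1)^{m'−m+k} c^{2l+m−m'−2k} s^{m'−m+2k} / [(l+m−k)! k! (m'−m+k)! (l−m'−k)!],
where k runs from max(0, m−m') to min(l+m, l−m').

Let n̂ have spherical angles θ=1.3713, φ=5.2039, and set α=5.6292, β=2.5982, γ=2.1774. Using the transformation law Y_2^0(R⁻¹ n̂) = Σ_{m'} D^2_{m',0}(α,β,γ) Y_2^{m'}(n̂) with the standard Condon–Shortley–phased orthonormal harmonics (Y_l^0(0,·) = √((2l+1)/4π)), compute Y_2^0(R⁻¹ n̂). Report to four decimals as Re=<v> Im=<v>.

Re=-0.2347 Im=0.0000

Need the full column D^2_{m',0} for m'=−2..2 at α=5.6292, β=2.5982, γ=2.1774.
cos(β/2)=0.268366, sin(β/2)=0.963317
d^2_{-2,0}: single k=2 term ⇒ +0.163708;  D = +0.042533-0.158086i
d^2_{-1,0}: k∈[1..2] ⇒ +0.045607 -0.587639 = -0.542033;  D = -0.430193+0.329748i
d^2_{0,0}: k∈[0..2] ⇒ +0.005187 -0.267333 +0.861146 = +0.599000;  D = +0.599000+0.000000i
d^2_{1,0}: k∈[0..1] ⇒ -0.045607 +0.587639 = +0.542033;  D = +0.430193+0.329748i
d^2_{2,0}: single k=0 term ⇒ +0.163708;  D = +0.042533+0.158086i
Y_2^{m'}(θ=1.3713,φ=5.2039) and Σ D·Y over m':
  (+0.0425-0.1581i)·(-0.2058+0.3088i)  (-0.4302+0.3297i)·(+0.0708+0.1323i)  (+0.5990+0.0000i)·(-0.2782+0.0000i)  (+0.4302+0.3297i)·(-0.0708+0.1323i)  (+0.0425+0.1581i)·(-0.2058-0.3088i)
Y_2^0(R⁻¹ n̂) = -0.234711+0.000000i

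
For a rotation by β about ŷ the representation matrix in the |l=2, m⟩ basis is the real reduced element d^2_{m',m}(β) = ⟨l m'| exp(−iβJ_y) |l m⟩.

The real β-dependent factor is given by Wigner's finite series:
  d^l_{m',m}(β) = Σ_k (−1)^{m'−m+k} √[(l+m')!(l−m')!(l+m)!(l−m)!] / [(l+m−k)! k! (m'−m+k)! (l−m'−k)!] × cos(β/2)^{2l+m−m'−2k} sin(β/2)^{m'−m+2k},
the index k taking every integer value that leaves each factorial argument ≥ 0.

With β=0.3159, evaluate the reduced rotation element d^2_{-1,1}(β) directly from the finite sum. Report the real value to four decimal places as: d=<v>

d^2_{-1,1}(β=0.3159) via Wigner's sum:
Half-angle: c=0.987552, s=0.157294. N=√(1·6·6·1)=6.000000
k∈{2,3} keeps every argument non-negative
  k=2: (−1)^0·6.0000/(2)·0.9876^2·0.1573^2 = +0.072388
  k=3: (−1)^1·6.0000/(6)·0.9876^0·0.1573^4 = -0.000612
d^2_{-1,1}(0.3159) = +0.072388 -0.000612 = +0.071776

d=0.0718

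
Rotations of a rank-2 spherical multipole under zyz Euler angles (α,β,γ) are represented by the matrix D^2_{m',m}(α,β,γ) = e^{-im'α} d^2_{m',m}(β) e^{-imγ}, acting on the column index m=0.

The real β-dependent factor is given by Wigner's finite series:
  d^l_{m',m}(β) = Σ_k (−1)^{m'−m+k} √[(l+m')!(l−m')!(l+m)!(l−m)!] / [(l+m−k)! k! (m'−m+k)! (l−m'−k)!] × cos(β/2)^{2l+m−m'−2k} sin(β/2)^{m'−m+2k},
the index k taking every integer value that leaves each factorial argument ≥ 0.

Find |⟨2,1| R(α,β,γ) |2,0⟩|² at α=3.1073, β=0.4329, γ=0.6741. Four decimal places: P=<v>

D^2_{1,0}(3.1073,0.4329,0.6741) = e^{-i·1·3.1073}·d^2_{1,0}(0.4329)·e^{-i·0·0.6741}. Compute d first:
Half-angle: c=0.976666, s=0.214764. N=√(6·1·2·2)=4.898979
k: max(0,(0)−(1))=0 … min(2+(0),2−(1))=1
  k=0: (−1)^1·4.8990/(2)·0.9767^3·0.2148^1 = -0.490089
  k=1: (−1)^2·4.8990/(2)·0.9767^1·0.2148^3 = +0.023698
d^2_{1,0}(0.4329) = -0.490089 +0.023698 = -0.466391
|D^2_{1,0}|² = |d^2_{1,0}(β)|² = (-0.466391)² = 0.217521 (the z-rotation phases have unit modulus)

P=0.2175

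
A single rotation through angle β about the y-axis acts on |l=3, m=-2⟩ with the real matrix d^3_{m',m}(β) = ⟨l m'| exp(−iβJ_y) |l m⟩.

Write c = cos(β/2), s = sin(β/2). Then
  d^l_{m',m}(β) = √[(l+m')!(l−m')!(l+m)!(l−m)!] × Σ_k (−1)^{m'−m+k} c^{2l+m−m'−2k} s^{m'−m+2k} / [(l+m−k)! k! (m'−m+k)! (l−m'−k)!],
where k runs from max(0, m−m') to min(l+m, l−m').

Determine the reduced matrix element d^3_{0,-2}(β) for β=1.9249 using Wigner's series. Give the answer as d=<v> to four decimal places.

d=-0.4177

d^3_{0,-2}(β=1.9249) via Wigner's sum:
Half-angle: c=0.571511, s=0.820594. N=√(6·6·1·120)=65.726707
Admissible k: 0..1 (factorial args all ≥0)
  k=0: (−1)^2·65.7267/(12)·0.5715^4·0.8206^2 = +0.393475
  k=1: (−1)^3·65.7267/(12)·0.5715^2·0.8206^4 = -0.811193
d^3_{0,-2}(1.9249) = +0.393475 -0.811193 = -0.417718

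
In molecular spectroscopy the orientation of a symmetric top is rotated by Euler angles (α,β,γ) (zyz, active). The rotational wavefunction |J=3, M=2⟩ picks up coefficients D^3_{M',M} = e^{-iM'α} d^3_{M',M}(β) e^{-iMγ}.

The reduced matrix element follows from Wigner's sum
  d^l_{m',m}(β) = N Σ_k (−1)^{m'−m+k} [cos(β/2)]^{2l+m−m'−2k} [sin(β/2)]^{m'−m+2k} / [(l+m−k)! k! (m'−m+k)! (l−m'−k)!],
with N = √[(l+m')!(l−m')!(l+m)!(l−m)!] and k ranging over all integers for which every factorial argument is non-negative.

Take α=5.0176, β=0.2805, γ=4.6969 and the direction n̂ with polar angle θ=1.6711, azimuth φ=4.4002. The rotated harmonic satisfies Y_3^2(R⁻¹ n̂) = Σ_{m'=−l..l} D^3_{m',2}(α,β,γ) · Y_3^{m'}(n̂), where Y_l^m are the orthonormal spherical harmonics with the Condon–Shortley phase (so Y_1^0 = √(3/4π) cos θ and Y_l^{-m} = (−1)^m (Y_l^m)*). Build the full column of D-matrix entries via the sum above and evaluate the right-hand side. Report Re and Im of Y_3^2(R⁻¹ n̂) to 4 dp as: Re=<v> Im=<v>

Need the full column D^3_{m',2} for m'=−3..3 at α=5.0176, β=0.2805, γ=4.6969.
cos(β/2)=0.990181, sin(β/2)=0.139791
d^3_{-3,2}: single k=5 term ⇒ +0.000129;  D = +0.000105-0.000076i
d^3_{-2,2}: k∈[4..5] ⇒ +0.001872 -0.000007 = +0.001865;  D = +0.001494+0.001116i
d^3_{-1,2}: k∈[3..4] ⇒ +0.016773 -0.000167 = +0.016606;  D = -0.005478+0.015676i
d^3_{0,2}: k∈[2..3] ⇒ +0.102891 -0.002051 = +0.100840;  D = -0.100791-0.003123i
d^3_{1,2}: k∈[1..2] ⇒ +0.420776 -0.016773 = +0.404003;  D = -0.109408-0.388907i
d^3_{2,2}: k∈[0..1] ⇒ +0.942514 -0.093926 = +0.848588;  D = +0.710071-0.464652i
d^3_{3,2}: single k=0 term ⇒ -0.325932;  D = -0.252172-0.206496i
Y_3^{m'}(θ=1.6711,φ=4.4002) and Σ D·Y over m':
  (+0.0001-0.0001i)·(+0.3310-0.2435i)  (+0.0015+0.0011i)·(+0.0822+0.0592i)  (-0.0055+0.0157i)·(+0.0938-0.2907i)  (-0.1008-0.0031i)·(+0.1102+0.0000i)  (-0.1094-0.3889i)·(-0.0938-0.2907i)  (+0.7101-0.4647i)·(+0.0822-0.0592i)  (-0.2522-0.2065i)·(-0.3310-0.2435i)
Y_3^2(R⁻¹ n̂) = -0.045735+0.120655i

Re=-0.0457 Im=0.1207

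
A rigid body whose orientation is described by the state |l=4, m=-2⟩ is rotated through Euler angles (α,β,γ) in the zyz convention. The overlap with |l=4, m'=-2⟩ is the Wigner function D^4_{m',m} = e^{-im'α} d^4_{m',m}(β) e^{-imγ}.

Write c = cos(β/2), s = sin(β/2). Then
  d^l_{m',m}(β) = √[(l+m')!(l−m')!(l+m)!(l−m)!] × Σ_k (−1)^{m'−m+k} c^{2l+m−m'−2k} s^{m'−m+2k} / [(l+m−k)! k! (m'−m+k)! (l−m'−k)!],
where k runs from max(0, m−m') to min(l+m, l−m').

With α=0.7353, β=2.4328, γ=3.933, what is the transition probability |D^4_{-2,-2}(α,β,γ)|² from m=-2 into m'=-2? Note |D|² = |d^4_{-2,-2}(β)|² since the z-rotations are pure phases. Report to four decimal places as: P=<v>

P=0.0225

Split into d^4_{-2,-2}(β=2.4328) × two z-phases.
c=cos(2.4328/2)=0.347024, s=sin(2.4328/2)=0.937856; N=√[2·720·2·720]=1440.000000
The bounds max(0,m−m')=0 and min(l+m,l−m')=2 give 3 terms
  k=0: (−1)^0·1440.0000/(1440)·0.3470^8·0.9379^0 = +0.000210
  k=1: (−1)^1·1440.0000/(120)·0.3470^6·0.9379^2 = -0.018434
  k=2: (−1)^2·1440.0000/(96)·0.3470^4·0.9379^4 = +0.168297
d^4_{-2,-2}(2.4328) = +0.000210 -0.018434 +0.168297 = +0.150073
|D^4_{-2,-2}|² = |d^4_{-2,-2}(β)|² = (+0.150073)² = 0.022522 (the z-rotation phases have unit modulus)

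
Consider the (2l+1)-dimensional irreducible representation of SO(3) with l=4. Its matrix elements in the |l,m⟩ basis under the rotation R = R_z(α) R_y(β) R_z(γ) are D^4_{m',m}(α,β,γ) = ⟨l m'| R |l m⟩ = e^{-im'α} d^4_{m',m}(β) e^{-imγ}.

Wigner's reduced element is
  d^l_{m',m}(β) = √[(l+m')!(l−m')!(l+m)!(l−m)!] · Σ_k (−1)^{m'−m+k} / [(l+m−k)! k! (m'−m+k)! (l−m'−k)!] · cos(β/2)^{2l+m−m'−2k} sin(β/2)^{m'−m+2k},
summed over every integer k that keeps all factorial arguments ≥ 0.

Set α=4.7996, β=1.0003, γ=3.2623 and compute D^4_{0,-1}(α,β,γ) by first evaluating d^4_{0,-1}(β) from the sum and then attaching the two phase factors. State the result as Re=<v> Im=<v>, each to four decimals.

Re=-0.2418 Im=-0.0293

First d^4_{0,-1}(β=1.0003), then the phase factors e^{-i(0)α} and e^{-i(-1)γ}:
c=cos(1.0003/2)=0.877511, s=sin(1.0003/2)=0.479557; N=√[24·24·6·120]=643.987578
k: max(0,(-1)−(0))=0 … min(4+(-1),4−(0))=3
  k=0: (−1)^1·643.9876/(144)·0.8775^7·0.4796^1 = -0.859255
  k=1: (−1)^2·643.9876/(24)·0.8775^5·0.4796^3 = +1.539747
  k=2: (−1)^3·643.9876/(24)·0.8775^3·0.4796^5 = -0.459860
  k=3: (−1)^4·643.9876/(144)·0.8775^1·0.4796^7 = +0.022890
d^4_{0,-1}(1.0003) = -0.859255 +1.539747 -0.459860 +0.022890 = +0.243522
Attach z-rotation phases: D = e^{-i(0)(4.7996)}·(+0.243522)·e^{-i(-1)(3.2623)} = -0.241750-0.029324i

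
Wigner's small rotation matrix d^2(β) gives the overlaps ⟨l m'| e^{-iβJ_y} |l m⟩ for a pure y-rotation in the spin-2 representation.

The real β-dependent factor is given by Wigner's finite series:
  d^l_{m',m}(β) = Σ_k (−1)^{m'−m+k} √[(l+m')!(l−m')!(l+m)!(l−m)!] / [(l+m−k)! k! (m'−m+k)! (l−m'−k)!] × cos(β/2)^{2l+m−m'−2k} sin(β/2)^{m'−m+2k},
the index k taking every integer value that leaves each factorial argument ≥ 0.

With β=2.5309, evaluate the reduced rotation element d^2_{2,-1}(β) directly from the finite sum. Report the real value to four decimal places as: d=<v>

d=-0.5216

d^2_{2,-1}(β=2.5309) via Wigner's sum:
With c≡cos(β/2)=0.300623 and s≡sin(β/2)=0.953743, N=[24·1·1·6]^{1/2}=12.000000
k∈{0} keeps every argument non-negative
  k=0: (−1)^3·12.0000/(6)·0.3006^1·0.9537^3 = -0.521611
d^2_{2,-1}(2.5309) = -0.521611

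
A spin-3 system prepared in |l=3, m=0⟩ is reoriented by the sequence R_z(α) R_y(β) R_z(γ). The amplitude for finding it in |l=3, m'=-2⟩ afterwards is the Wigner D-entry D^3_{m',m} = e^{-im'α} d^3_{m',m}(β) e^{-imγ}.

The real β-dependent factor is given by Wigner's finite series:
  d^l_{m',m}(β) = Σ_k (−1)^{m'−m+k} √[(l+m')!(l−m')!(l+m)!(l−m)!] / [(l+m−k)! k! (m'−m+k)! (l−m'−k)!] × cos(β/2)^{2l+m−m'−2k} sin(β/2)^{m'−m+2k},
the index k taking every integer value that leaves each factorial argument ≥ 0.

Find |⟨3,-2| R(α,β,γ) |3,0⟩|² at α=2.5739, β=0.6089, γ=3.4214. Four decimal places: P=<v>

D^3_{-2,0}(2.5739,0.6089,3.4214) = e^{-i·-2·2.5739}·d^3_{-2,0}(0.6089)·e^{-i·0·3.4214}. Compute d first:
c=cos(0.6089/2)=0.954012, s=sin(0.6089/2)=0.299769; N=√[1·120·6·6]=65.726707
k: max(0,(0)−(-2))=2 … min(3+(0),3−(-2))=3
  k=2: (−1)^0·65.7267/(12)·0.9540^4·0.2998^2 = +0.407707
  k=3: (−1)^1·65.7267/(12)·0.9540^2·0.2998^4 = -0.040254
d^3_{-2,0}(0.6089) = +0.407707 -0.040254 = +0.367452
|D^3_{-2,0}|² = |d^3_{-2,0}(β)|² = (+0.367452)² = 0.135021 (the z-rotation phases have unit modulus)

P=0.1350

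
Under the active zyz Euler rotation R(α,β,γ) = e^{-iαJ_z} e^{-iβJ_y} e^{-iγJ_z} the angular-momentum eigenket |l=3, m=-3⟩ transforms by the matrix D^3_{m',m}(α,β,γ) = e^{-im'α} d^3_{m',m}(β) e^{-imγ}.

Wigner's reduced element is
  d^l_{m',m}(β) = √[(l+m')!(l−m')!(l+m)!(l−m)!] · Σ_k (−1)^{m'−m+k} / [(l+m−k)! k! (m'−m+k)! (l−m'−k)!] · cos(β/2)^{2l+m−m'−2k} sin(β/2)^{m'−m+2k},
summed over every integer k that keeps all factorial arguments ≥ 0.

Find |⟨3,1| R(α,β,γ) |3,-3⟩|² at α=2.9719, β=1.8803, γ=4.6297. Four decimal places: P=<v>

P=0.3283

First d^3_{1,-3}(β=1.8803), then the phase factors e^{-i(1)α} and e^{-i(-3)γ}:
With c≡cos(β/2)=0.589667 and s≡sin(β/2)=0.807647, N=[24·2·1·720]^{1/2}=185.903201
k∈{0} keeps every argument non-negative
  k=0: (−1)^4·185.9032/(48)·0.5897^2·0.8076^4 = +0.572987
d^3_{1,-3}(1.8803) = +0.572987
|D^3_{1,-3}|² = |d^3_{1,-3}(β)|² = (+0.572987)² = 0.328314 (the z-rotation phases have unit modulus)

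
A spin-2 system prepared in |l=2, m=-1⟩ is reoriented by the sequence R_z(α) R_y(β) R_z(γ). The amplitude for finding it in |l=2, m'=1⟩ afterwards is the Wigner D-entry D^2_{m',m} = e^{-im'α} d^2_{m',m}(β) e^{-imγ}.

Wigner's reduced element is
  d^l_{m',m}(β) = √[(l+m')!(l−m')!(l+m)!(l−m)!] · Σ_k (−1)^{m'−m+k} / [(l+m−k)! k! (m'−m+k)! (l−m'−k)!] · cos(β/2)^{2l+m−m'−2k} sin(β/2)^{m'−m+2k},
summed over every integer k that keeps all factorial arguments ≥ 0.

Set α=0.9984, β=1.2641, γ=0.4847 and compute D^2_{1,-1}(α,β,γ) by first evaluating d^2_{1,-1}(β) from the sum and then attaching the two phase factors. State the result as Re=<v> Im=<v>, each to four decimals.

Split into d^2_{1,-1}(β=1.2641) × two z-phases.
c=cos(1.2641/2)=0.806818, s=sin(1.2641/2)=0.590800; N=√[6·1·1·6]=6.000000
k: max(0,(-1)−(1))=0 … min(2+(-1),2−(1))=1
  k=0: (−1)^2·6.0000/(2)·0.8068^2·0.5908^2 = +0.681637
  k=1: (−1)^3·6.0000/(6)·0.8068^0·0.5908^4 = -0.121832
d^2_{1,-1}(1.2641) = +0.681637 -0.121832 = +0.559805
Attach z-rotation phases: D = e^{-i(1)(0.9984)}·(+0.559805)·e^{-i(-1)(0.4847)} = +0.487552-0.275090i

Re=0.4876 Im=-0.2751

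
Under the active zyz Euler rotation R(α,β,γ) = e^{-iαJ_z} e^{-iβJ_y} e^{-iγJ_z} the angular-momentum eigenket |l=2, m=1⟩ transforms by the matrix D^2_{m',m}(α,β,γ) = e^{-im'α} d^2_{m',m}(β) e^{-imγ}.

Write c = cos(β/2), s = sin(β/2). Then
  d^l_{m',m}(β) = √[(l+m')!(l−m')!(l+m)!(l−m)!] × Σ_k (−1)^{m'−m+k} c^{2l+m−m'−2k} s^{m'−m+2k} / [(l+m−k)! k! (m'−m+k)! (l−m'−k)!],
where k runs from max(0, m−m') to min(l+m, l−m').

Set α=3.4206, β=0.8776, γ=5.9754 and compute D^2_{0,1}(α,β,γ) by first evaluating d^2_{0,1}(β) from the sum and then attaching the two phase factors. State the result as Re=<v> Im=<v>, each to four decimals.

Re=0.5737 Im=0.1824

Split into d^2_{0,1}(β=0.8776) × two z-phases.
c=cos(0.8776/2)=0.905262, s=sin(0.8776/2)=0.424853; N=√[2·2·6·1]=4.898979
k∈{1,2} keeps every argument non-negative
  k=1: (−1)^0·4.8990/(2)·0.9053^3·0.4249^1 = +0.772037
  k=2: (−1)^1·4.8990/(2)·0.9053^1·0.4249^3 = -0.170046
d^2_{0,1}(0.8776) = +0.772037 -0.170046 = +0.601990
Phases: e^{-i·(0)·3.4206}=+1.000000+0.000000i, e^{-i·(1)·5.9754}=+0.953007+0.302949i ⇒ D=+0.573701+0.182372i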